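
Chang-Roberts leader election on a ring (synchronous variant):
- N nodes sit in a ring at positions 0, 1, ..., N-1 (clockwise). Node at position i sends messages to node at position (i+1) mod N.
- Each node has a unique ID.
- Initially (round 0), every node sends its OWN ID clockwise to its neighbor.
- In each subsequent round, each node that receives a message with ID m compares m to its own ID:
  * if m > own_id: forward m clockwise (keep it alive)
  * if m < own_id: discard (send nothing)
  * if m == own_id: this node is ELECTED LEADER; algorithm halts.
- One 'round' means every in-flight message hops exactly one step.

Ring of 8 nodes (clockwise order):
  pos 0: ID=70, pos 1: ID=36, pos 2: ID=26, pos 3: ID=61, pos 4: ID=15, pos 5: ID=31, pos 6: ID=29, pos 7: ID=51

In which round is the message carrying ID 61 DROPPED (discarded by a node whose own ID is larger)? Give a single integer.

Round 1: pos1(id36) recv 70: fwd; pos2(id26) recv 36: fwd; pos3(id61) recv 26: drop; pos4(id15) recv 61: fwd; pos5(id31) recv 15: drop; pos6(id29) recv 31: fwd; pos7(id51) recv 29: drop; pos0(id70) recv 51: drop
Round 2: pos2(id26) recv 70: fwd; pos3(id61) recv 36: drop; pos5(id31) recv 61: fwd; pos7(id51) recv 31: drop
Round 3: pos3(id61) recv 70: fwd; pos6(id29) recv 61: fwd
Round 4: pos4(id15) recv 70: fwd; pos7(id51) recv 61: fwd
Round 5: pos5(id31) recv 70: fwd; pos0(id70) recv 61: drop
Round 6: pos6(id29) recv 70: fwd
Round 7: pos7(id51) recv 70: fwd
Round 8: pos0(id70) recv 70: ELECTED
Message ID 61 originates at pos 3; dropped at pos 0 in round 5

Answer: 5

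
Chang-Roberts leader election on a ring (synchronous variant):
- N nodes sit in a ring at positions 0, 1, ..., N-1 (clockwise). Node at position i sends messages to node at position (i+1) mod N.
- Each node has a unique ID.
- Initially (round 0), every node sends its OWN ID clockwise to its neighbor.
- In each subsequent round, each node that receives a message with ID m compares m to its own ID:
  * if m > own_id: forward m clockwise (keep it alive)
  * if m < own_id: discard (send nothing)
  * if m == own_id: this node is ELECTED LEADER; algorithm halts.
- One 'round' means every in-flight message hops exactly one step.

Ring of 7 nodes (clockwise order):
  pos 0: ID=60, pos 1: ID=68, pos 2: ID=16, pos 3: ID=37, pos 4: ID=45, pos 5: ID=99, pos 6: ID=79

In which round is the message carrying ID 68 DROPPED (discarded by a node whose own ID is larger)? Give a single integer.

Answer: 4

Derivation:
Round 1: pos1(id68) recv 60: drop; pos2(id16) recv 68: fwd; pos3(id37) recv 16: drop; pos4(id45) recv 37: drop; pos5(id99) recv 45: drop; pos6(id79) recv 99: fwd; pos0(id60) recv 79: fwd
Round 2: pos3(id37) recv 68: fwd; pos0(id60) recv 99: fwd; pos1(id68) recv 79: fwd
Round 3: pos4(id45) recv 68: fwd; pos1(id68) recv 99: fwd; pos2(id16) recv 79: fwd
Round 4: pos5(id99) recv 68: drop; pos2(id16) recv 99: fwd; pos3(id37) recv 79: fwd
Round 5: pos3(id37) recv 99: fwd; pos4(id45) recv 79: fwd
Round 6: pos4(id45) recv 99: fwd; pos5(id99) recv 79: drop
Round 7: pos5(id99) recv 99: ELECTED
Message ID 68 originates at pos 1; dropped at pos 5 in round 4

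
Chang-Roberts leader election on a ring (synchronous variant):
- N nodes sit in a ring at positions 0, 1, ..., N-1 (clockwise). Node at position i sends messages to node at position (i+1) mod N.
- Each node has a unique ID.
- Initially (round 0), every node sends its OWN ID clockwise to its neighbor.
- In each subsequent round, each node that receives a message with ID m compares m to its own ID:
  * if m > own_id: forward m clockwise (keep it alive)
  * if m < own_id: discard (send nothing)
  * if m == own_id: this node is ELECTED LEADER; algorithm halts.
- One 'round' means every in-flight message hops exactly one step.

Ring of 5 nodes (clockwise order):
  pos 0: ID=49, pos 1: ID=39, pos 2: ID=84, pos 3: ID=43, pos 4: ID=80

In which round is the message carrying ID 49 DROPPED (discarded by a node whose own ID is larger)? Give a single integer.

Round 1: pos1(id39) recv 49: fwd; pos2(id84) recv 39: drop; pos3(id43) recv 84: fwd; pos4(id80) recv 43: drop; pos0(id49) recv 80: fwd
Round 2: pos2(id84) recv 49: drop; pos4(id80) recv 84: fwd; pos1(id39) recv 80: fwd
Round 3: pos0(id49) recv 84: fwd; pos2(id84) recv 80: drop
Round 4: pos1(id39) recv 84: fwd
Round 5: pos2(id84) recv 84: ELECTED
Message ID 49 originates at pos 0; dropped at pos 2 in round 2

Answer: 2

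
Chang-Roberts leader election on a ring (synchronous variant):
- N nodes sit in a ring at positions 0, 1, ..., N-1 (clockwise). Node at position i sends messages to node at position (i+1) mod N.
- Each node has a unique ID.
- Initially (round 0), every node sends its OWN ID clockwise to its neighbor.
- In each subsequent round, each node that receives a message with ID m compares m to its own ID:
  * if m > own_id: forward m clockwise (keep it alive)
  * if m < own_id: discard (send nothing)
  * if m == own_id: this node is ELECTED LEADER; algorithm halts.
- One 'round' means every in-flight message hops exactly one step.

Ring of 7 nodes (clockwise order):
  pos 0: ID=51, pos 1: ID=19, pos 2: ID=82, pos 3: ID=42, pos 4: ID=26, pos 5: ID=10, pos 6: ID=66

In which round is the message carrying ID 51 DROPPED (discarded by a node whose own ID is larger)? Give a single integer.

Round 1: pos1(id19) recv 51: fwd; pos2(id82) recv 19: drop; pos3(id42) recv 82: fwd; pos4(id26) recv 42: fwd; pos5(id10) recv 26: fwd; pos6(id66) recv 10: drop; pos0(id51) recv 66: fwd
Round 2: pos2(id82) recv 51: drop; pos4(id26) recv 82: fwd; pos5(id10) recv 42: fwd; pos6(id66) recv 26: drop; pos1(id19) recv 66: fwd
Round 3: pos5(id10) recv 82: fwd; pos6(id66) recv 42: drop; pos2(id82) recv 66: drop
Round 4: pos6(id66) recv 82: fwd
Round 5: pos0(id51) recv 82: fwd
Round 6: pos1(id19) recv 82: fwd
Round 7: pos2(id82) recv 82: ELECTED
Message ID 51 originates at pos 0; dropped at pos 2 in round 2

Answer: 2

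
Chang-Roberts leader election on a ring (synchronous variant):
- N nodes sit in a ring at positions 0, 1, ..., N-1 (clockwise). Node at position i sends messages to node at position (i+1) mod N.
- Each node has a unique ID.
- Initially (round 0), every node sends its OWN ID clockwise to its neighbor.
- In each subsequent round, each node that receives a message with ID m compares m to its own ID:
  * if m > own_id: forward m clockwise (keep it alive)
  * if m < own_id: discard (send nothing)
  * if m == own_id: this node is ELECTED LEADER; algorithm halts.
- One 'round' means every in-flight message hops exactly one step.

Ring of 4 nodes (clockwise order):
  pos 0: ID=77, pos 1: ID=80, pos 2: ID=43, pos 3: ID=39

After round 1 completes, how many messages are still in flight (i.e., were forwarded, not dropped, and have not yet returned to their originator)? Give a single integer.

Round 1: pos1(id80) recv 77: drop; pos2(id43) recv 80: fwd; pos3(id39) recv 43: fwd; pos0(id77) recv 39: drop
After round 1: 2 messages still in flight

Answer: 2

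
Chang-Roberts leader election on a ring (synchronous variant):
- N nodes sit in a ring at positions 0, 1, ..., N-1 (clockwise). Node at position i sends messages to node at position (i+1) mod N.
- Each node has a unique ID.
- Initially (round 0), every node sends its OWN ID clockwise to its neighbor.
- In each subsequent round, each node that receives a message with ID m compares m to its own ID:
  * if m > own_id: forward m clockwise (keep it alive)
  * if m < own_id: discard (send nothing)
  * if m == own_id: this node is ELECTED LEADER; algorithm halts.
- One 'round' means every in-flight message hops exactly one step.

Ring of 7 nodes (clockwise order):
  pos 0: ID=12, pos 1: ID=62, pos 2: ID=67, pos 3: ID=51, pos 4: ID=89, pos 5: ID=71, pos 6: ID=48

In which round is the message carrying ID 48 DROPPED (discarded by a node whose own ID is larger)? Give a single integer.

Answer: 2

Derivation:
Round 1: pos1(id62) recv 12: drop; pos2(id67) recv 62: drop; pos3(id51) recv 67: fwd; pos4(id89) recv 51: drop; pos5(id71) recv 89: fwd; pos6(id48) recv 71: fwd; pos0(id12) recv 48: fwd
Round 2: pos4(id89) recv 67: drop; pos6(id48) recv 89: fwd; pos0(id12) recv 71: fwd; pos1(id62) recv 48: drop
Round 3: pos0(id12) recv 89: fwd; pos1(id62) recv 71: fwd
Round 4: pos1(id62) recv 89: fwd; pos2(id67) recv 71: fwd
Round 5: pos2(id67) recv 89: fwd; pos3(id51) recv 71: fwd
Round 6: pos3(id51) recv 89: fwd; pos4(id89) recv 71: drop
Round 7: pos4(id89) recv 89: ELECTED
Message ID 48 originates at pos 6; dropped at pos 1 in round 2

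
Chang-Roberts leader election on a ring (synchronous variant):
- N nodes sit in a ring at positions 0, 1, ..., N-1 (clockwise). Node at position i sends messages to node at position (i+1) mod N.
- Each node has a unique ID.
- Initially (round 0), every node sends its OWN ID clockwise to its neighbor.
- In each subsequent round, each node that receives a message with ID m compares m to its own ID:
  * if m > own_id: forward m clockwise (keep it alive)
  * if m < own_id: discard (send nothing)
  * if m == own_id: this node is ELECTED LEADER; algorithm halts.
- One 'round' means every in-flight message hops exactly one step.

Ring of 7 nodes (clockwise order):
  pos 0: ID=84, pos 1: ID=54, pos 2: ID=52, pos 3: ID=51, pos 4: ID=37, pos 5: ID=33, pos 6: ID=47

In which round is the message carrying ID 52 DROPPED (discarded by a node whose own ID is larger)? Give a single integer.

Answer: 5

Derivation:
Round 1: pos1(id54) recv 84: fwd; pos2(id52) recv 54: fwd; pos3(id51) recv 52: fwd; pos4(id37) recv 51: fwd; pos5(id33) recv 37: fwd; pos6(id47) recv 33: drop; pos0(id84) recv 47: drop
Round 2: pos2(id52) recv 84: fwd; pos3(id51) recv 54: fwd; pos4(id37) recv 52: fwd; pos5(id33) recv 51: fwd; pos6(id47) recv 37: drop
Round 3: pos3(id51) recv 84: fwd; pos4(id37) recv 54: fwd; pos5(id33) recv 52: fwd; pos6(id47) recv 51: fwd
Round 4: pos4(id37) recv 84: fwd; pos5(id33) recv 54: fwd; pos6(id47) recv 52: fwd; pos0(id84) recv 51: drop
Round 5: pos5(id33) recv 84: fwd; pos6(id47) recv 54: fwd; pos0(id84) recv 52: drop
Round 6: pos6(id47) recv 84: fwd; pos0(id84) recv 54: drop
Round 7: pos0(id84) recv 84: ELECTED
Message ID 52 originates at pos 2; dropped at pos 0 in round 5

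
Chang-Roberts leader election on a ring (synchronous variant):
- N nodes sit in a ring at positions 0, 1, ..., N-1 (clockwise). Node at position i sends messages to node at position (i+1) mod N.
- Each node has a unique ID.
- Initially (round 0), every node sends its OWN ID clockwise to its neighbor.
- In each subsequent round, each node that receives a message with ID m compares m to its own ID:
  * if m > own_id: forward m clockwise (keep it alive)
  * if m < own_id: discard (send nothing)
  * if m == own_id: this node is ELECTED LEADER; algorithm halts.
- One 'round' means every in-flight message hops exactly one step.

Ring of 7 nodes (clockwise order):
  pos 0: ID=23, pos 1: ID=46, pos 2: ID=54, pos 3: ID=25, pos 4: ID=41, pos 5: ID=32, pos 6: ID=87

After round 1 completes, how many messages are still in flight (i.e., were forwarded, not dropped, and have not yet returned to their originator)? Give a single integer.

Answer: 3

Derivation:
Round 1: pos1(id46) recv 23: drop; pos2(id54) recv 46: drop; pos3(id25) recv 54: fwd; pos4(id41) recv 25: drop; pos5(id32) recv 41: fwd; pos6(id87) recv 32: drop; pos0(id23) recv 87: fwd
After round 1: 3 messages still in flight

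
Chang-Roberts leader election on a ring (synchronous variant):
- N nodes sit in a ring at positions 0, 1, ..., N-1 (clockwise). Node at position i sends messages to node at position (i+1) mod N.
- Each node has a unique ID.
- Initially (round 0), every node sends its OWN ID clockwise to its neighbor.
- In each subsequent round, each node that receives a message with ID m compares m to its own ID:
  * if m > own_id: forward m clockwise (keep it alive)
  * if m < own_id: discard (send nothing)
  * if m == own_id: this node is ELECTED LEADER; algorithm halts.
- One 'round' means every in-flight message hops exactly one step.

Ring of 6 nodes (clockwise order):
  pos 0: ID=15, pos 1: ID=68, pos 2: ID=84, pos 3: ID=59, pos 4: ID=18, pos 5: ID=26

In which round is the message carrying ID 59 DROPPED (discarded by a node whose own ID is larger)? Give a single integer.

Round 1: pos1(id68) recv 15: drop; pos2(id84) recv 68: drop; pos3(id59) recv 84: fwd; pos4(id18) recv 59: fwd; pos5(id26) recv 18: drop; pos0(id15) recv 26: fwd
Round 2: pos4(id18) recv 84: fwd; pos5(id26) recv 59: fwd; pos1(id68) recv 26: drop
Round 3: pos5(id26) recv 84: fwd; pos0(id15) recv 59: fwd
Round 4: pos0(id15) recv 84: fwd; pos1(id68) recv 59: drop
Round 5: pos1(id68) recv 84: fwd
Round 6: pos2(id84) recv 84: ELECTED
Message ID 59 originates at pos 3; dropped at pos 1 in round 4

Answer: 4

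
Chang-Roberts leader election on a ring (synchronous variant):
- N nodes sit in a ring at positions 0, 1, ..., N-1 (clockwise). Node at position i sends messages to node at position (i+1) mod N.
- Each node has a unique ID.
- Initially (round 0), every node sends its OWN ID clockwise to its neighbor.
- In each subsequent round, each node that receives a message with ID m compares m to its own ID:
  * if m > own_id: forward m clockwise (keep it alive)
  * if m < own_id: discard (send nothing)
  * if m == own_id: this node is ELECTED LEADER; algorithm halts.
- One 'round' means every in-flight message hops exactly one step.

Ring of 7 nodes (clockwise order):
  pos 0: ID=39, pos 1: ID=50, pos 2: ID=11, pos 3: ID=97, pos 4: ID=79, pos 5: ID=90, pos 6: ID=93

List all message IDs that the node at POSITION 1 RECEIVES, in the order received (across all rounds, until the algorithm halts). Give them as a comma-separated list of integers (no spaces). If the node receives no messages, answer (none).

Round 1: pos1(id50) recv 39: drop; pos2(id11) recv 50: fwd; pos3(id97) recv 11: drop; pos4(id79) recv 97: fwd; pos5(id90) recv 79: drop; pos6(id93) recv 90: drop; pos0(id39) recv 93: fwd
Round 2: pos3(id97) recv 50: drop; pos5(id90) recv 97: fwd; pos1(id50) recv 93: fwd
Round 3: pos6(id93) recv 97: fwd; pos2(id11) recv 93: fwd
Round 4: pos0(id39) recv 97: fwd; pos3(id97) recv 93: drop
Round 5: pos1(id50) recv 97: fwd
Round 6: pos2(id11) recv 97: fwd
Round 7: pos3(id97) recv 97: ELECTED

Answer: 39,93,97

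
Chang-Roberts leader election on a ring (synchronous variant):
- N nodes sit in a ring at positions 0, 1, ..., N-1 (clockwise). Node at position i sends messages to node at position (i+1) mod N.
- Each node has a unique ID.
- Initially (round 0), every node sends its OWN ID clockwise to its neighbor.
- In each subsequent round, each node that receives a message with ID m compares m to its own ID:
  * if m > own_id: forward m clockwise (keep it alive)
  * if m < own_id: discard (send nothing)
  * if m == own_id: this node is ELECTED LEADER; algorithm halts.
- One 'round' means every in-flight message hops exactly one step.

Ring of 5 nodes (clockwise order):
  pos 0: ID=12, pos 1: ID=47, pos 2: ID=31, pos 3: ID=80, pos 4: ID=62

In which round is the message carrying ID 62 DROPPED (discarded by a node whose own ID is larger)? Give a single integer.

Round 1: pos1(id47) recv 12: drop; pos2(id31) recv 47: fwd; pos3(id80) recv 31: drop; pos4(id62) recv 80: fwd; pos0(id12) recv 62: fwd
Round 2: pos3(id80) recv 47: drop; pos0(id12) recv 80: fwd; pos1(id47) recv 62: fwd
Round 3: pos1(id47) recv 80: fwd; pos2(id31) recv 62: fwd
Round 4: pos2(id31) recv 80: fwd; pos3(id80) recv 62: drop
Round 5: pos3(id80) recv 80: ELECTED
Message ID 62 originates at pos 4; dropped at pos 3 in round 4

Answer: 4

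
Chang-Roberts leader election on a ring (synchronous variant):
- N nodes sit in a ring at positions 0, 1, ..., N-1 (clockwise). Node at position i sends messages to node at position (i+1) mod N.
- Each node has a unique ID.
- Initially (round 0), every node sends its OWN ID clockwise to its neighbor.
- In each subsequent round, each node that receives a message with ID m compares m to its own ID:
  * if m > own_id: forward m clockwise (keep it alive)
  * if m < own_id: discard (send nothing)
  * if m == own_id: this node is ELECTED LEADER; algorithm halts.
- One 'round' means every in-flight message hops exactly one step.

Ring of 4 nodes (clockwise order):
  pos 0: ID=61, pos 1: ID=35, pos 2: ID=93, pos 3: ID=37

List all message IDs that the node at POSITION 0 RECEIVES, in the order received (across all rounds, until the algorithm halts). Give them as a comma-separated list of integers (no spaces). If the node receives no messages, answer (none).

Answer: 37,93

Derivation:
Round 1: pos1(id35) recv 61: fwd; pos2(id93) recv 35: drop; pos3(id37) recv 93: fwd; pos0(id61) recv 37: drop
Round 2: pos2(id93) recv 61: drop; pos0(id61) recv 93: fwd
Round 3: pos1(id35) recv 93: fwd
Round 4: pos2(id93) recv 93: ELECTED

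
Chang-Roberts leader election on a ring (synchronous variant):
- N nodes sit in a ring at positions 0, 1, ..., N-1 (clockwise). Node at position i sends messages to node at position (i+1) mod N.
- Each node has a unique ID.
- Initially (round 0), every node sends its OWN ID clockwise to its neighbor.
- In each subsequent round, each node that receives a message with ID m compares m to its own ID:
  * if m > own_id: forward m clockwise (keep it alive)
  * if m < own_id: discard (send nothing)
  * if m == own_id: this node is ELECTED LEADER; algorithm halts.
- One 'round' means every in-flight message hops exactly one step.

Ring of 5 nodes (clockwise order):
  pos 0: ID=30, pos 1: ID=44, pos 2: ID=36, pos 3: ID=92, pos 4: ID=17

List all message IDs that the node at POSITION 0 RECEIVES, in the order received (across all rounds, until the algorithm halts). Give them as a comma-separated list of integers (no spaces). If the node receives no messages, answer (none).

Round 1: pos1(id44) recv 30: drop; pos2(id36) recv 44: fwd; pos3(id92) recv 36: drop; pos4(id17) recv 92: fwd; pos0(id30) recv 17: drop
Round 2: pos3(id92) recv 44: drop; pos0(id30) recv 92: fwd
Round 3: pos1(id44) recv 92: fwd
Round 4: pos2(id36) recv 92: fwd
Round 5: pos3(id92) recv 92: ELECTED

Answer: 17,92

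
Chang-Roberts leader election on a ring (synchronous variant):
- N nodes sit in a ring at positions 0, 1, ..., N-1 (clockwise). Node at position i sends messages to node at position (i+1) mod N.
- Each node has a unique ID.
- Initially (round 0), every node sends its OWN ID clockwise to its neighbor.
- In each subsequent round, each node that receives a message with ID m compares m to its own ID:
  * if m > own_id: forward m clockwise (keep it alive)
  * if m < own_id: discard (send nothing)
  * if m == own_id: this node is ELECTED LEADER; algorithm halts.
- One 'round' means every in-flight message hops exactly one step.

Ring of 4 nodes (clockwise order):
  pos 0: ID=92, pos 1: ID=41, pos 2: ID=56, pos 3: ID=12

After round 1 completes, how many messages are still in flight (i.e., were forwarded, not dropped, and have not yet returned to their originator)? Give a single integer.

Round 1: pos1(id41) recv 92: fwd; pos2(id56) recv 41: drop; pos3(id12) recv 56: fwd; pos0(id92) recv 12: drop
After round 1: 2 messages still in flight

Answer: 2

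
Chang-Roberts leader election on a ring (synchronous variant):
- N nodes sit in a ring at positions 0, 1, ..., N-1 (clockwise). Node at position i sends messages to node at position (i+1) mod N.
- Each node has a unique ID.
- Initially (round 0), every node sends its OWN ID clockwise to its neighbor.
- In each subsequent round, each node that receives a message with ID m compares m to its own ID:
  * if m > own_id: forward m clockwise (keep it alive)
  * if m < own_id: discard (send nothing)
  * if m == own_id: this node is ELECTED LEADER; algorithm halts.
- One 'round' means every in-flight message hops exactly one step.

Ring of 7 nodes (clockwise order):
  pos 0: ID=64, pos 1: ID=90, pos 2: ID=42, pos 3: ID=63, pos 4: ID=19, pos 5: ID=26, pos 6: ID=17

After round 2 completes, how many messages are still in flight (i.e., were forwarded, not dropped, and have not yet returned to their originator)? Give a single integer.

Answer: 2

Derivation:
Round 1: pos1(id90) recv 64: drop; pos2(id42) recv 90: fwd; pos3(id63) recv 42: drop; pos4(id19) recv 63: fwd; pos5(id26) recv 19: drop; pos6(id17) recv 26: fwd; pos0(id64) recv 17: drop
Round 2: pos3(id63) recv 90: fwd; pos5(id26) recv 63: fwd; pos0(id64) recv 26: drop
After round 2: 2 messages still in flight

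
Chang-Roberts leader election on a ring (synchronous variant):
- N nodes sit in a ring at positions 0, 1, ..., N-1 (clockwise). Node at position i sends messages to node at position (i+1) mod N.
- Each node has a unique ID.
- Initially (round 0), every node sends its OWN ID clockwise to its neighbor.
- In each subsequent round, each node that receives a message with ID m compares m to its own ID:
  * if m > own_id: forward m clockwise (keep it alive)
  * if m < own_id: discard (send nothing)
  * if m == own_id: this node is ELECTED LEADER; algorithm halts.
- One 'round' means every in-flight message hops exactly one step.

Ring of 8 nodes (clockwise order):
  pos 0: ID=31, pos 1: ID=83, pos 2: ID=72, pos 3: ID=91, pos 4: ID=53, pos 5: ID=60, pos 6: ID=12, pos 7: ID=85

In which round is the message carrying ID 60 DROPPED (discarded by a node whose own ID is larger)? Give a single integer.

Round 1: pos1(id83) recv 31: drop; pos2(id72) recv 83: fwd; pos3(id91) recv 72: drop; pos4(id53) recv 91: fwd; pos5(id60) recv 53: drop; pos6(id12) recv 60: fwd; pos7(id85) recv 12: drop; pos0(id31) recv 85: fwd
Round 2: pos3(id91) recv 83: drop; pos5(id60) recv 91: fwd; pos7(id85) recv 60: drop; pos1(id83) recv 85: fwd
Round 3: pos6(id12) recv 91: fwd; pos2(id72) recv 85: fwd
Round 4: pos7(id85) recv 91: fwd; pos3(id91) recv 85: drop
Round 5: pos0(id31) recv 91: fwd
Round 6: pos1(id83) recv 91: fwd
Round 7: pos2(id72) recv 91: fwd
Round 8: pos3(id91) recv 91: ELECTED
Message ID 60 originates at pos 5; dropped at pos 7 in round 2

Answer: 2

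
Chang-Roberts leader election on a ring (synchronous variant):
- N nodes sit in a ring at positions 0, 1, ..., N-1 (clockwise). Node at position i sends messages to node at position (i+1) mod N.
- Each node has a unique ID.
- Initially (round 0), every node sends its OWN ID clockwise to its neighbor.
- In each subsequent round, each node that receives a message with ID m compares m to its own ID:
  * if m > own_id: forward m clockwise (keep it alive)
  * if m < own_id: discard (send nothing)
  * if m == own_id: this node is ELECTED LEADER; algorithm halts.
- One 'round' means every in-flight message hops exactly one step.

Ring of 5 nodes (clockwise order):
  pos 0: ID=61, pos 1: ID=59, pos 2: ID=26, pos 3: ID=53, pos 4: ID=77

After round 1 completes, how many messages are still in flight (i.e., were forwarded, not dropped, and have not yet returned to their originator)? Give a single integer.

Round 1: pos1(id59) recv 61: fwd; pos2(id26) recv 59: fwd; pos3(id53) recv 26: drop; pos4(id77) recv 53: drop; pos0(id61) recv 77: fwd
After round 1: 3 messages still in flight

Answer: 3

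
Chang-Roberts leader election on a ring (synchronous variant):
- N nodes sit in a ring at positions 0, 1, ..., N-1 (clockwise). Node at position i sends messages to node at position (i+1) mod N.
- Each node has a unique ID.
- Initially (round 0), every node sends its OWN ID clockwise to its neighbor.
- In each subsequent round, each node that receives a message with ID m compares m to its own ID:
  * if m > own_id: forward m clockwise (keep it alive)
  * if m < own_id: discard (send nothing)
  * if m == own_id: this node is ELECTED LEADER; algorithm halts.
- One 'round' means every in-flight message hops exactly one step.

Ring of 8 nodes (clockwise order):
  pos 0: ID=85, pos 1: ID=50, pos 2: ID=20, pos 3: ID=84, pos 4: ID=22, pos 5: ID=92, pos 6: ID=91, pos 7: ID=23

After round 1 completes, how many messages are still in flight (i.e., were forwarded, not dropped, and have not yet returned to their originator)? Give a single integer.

Answer: 5

Derivation:
Round 1: pos1(id50) recv 85: fwd; pos2(id20) recv 50: fwd; pos3(id84) recv 20: drop; pos4(id22) recv 84: fwd; pos5(id92) recv 22: drop; pos6(id91) recv 92: fwd; pos7(id23) recv 91: fwd; pos0(id85) recv 23: drop
After round 1: 5 messages still in flight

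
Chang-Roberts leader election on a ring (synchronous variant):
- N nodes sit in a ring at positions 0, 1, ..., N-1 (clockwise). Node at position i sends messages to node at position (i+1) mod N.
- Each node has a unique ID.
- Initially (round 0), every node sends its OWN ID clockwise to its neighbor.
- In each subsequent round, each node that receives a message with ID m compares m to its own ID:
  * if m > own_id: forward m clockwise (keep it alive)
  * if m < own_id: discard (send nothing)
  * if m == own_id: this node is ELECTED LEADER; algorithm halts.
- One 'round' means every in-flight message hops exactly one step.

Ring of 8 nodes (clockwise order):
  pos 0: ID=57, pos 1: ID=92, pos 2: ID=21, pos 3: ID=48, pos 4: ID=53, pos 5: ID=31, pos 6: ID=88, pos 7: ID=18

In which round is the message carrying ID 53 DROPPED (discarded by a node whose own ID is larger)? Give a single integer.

Answer: 2

Derivation:
Round 1: pos1(id92) recv 57: drop; pos2(id21) recv 92: fwd; pos3(id48) recv 21: drop; pos4(id53) recv 48: drop; pos5(id31) recv 53: fwd; pos6(id88) recv 31: drop; pos7(id18) recv 88: fwd; pos0(id57) recv 18: drop
Round 2: pos3(id48) recv 92: fwd; pos6(id88) recv 53: drop; pos0(id57) recv 88: fwd
Round 3: pos4(id53) recv 92: fwd; pos1(id92) recv 88: drop
Round 4: pos5(id31) recv 92: fwd
Round 5: pos6(id88) recv 92: fwd
Round 6: pos7(id18) recv 92: fwd
Round 7: pos0(id57) recv 92: fwd
Round 8: pos1(id92) recv 92: ELECTED
Message ID 53 originates at pos 4; dropped at pos 6 in round 2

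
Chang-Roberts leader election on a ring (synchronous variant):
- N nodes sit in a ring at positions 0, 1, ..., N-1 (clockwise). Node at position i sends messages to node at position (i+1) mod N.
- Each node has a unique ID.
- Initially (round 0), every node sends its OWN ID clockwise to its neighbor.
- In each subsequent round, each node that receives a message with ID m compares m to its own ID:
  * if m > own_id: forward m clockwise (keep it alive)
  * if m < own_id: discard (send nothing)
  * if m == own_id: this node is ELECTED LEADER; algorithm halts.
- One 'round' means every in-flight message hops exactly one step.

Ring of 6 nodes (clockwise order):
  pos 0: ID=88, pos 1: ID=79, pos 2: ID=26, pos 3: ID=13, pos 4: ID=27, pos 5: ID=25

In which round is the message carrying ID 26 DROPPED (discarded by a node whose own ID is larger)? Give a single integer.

Answer: 2

Derivation:
Round 1: pos1(id79) recv 88: fwd; pos2(id26) recv 79: fwd; pos3(id13) recv 26: fwd; pos4(id27) recv 13: drop; pos5(id25) recv 27: fwd; pos0(id88) recv 25: drop
Round 2: pos2(id26) recv 88: fwd; pos3(id13) recv 79: fwd; pos4(id27) recv 26: drop; pos0(id88) recv 27: drop
Round 3: pos3(id13) recv 88: fwd; pos4(id27) recv 79: fwd
Round 4: pos4(id27) recv 88: fwd; pos5(id25) recv 79: fwd
Round 5: pos5(id25) recv 88: fwd; pos0(id88) recv 79: drop
Round 6: pos0(id88) recv 88: ELECTED
Message ID 26 originates at pos 2; dropped at pos 4 in round 2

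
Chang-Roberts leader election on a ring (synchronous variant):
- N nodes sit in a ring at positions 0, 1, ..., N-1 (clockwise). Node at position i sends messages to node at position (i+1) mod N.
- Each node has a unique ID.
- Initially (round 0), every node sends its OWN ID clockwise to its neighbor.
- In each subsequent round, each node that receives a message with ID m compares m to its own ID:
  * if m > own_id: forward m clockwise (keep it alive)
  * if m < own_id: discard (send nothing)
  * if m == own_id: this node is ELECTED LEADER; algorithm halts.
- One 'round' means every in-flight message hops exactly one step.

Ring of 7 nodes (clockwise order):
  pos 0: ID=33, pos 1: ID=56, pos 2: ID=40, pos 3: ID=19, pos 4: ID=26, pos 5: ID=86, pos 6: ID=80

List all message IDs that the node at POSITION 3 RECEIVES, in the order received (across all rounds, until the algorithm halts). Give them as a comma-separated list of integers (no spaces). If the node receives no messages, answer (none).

Round 1: pos1(id56) recv 33: drop; pos2(id40) recv 56: fwd; pos3(id19) recv 40: fwd; pos4(id26) recv 19: drop; pos5(id86) recv 26: drop; pos6(id80) recv 86: fwd; pos0(id33) recv 80: fwd
Round 2: pos3(id19) recv 56: fwd; pos4(id26) recv 40: fwd; pos0(id33) recv 86: fwd; pos1(id56) recv 80: fwd
Round 3: pos4(id26) recv 56: fwd; pos5(id86) recv 40: drop; pos1(id56) recv 86: fwd; pos2(id40) recv 80: fwd
Round 4: pos5(id86) recv 56: drop; pos2(id40) recv 86: fwd; pos3(id19) recv 80: fwd
Round 5: pos3(id19) recv 86: fwd; pos4(id26) recv 80: fwd
Round 6: pos4(id26) recv 86: fwd; pos5(id86) recv 80: drop
Round 7: pos5(id86) recv 86: ELECTED

Answer: 40,56,80,86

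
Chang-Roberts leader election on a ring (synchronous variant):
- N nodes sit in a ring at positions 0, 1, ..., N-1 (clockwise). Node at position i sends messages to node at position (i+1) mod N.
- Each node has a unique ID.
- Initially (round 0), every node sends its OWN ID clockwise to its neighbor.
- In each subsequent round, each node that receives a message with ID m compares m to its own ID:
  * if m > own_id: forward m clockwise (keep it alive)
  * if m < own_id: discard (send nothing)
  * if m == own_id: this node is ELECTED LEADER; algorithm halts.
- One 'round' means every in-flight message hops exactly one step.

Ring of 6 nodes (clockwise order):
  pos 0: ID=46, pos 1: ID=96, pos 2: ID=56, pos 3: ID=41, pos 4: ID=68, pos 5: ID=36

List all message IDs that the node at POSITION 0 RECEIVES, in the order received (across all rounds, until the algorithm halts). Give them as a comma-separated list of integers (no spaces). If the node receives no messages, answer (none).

Round 1: pos1(id96) recv 46: drop; pos2(id56) recv 96: fwd; pos3(id41) recv 56: fwd; pos4(id68) recv 41: drop; pos5(id36) recv 68: fwd; pos0(id46) recv 36: drop
Round 2: pos3(id41) recv 96: fwd; pos4(id68) recv 56: drop; pos0(id46) recv 68: fwd
Round 3: pos4(id68) recv 96: fwd; pos1(id96) recv 68: drop
Round 4: pos5(id36) recv 96: fwd
Round 5: pos0(id46) recv 96: fwd
Round 6: pos1(id96) recv 96: ELECTED

Answer: 36,68,96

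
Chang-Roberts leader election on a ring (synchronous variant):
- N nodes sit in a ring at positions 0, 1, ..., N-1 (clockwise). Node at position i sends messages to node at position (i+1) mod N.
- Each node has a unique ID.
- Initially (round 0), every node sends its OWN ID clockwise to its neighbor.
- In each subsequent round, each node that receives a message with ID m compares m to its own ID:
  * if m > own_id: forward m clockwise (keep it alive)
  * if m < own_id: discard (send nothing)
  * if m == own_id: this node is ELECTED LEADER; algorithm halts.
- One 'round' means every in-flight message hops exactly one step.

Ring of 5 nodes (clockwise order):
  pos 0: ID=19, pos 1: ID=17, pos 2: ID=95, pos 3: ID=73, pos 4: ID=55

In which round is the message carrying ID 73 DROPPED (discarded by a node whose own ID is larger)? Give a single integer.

Answer: 4

Derivation:
Round 1: pos1(id17) recv 19: fwd; pos2(id95) recv 17: drop; pos3(id73) recv 95: fwd; pos4(id55) recv 73: fwd; pos0(id19) recv 55: fwd
Round 2: pos2(id95) recv 19: drop; pos4(id55) recv 95: fwd; pos0(id19) recv 73: fwd; pos1(id17) recv 55: fwd
Round 3: pos0(id19) recv 95: fwd; pos1(id17) recv 73: fwd; pos2(id95) recv 55: drop
Round 4: pos1(id17) recv 95: fwd; pos2(id95) recv 73: drop
Round 5: pos2(id95) recv 95: ELECTED
Message ID 73 originates at pos 3; dropped at pos 2 in round 4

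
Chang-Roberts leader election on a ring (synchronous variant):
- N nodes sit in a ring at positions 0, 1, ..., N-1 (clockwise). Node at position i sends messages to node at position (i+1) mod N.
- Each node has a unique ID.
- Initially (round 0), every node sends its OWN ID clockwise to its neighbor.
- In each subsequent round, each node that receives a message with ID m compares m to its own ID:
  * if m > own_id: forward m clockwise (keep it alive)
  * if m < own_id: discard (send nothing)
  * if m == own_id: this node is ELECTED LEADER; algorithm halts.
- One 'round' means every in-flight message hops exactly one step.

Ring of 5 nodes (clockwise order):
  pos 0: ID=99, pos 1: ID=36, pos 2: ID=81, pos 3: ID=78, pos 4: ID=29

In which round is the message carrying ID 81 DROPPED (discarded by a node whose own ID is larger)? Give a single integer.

Answer: 3

Derivation:
Round 1: pos1(id36) recv 99: fwd; pos2(id81) recv 36: drop; pos3(id78) recv 81: fwd; pos4(id29) recv 78: fwd; pos0(id99) recv 29: drop
Round 2: pos2(id81) recv 99: fwd; pos4(id29) recv 81: fwd; pos0(id99) recv 78: drop
Round 3: pos3(id78) recv 99: fwd; pos0(id99) recv 81: drop
Round 4: pos4(id29) recv 99: fwd
Round 5: pos0(id99) recv 99: ELECTED
Message ID 81 originates at pos 2; dropped at pos 0 in round 3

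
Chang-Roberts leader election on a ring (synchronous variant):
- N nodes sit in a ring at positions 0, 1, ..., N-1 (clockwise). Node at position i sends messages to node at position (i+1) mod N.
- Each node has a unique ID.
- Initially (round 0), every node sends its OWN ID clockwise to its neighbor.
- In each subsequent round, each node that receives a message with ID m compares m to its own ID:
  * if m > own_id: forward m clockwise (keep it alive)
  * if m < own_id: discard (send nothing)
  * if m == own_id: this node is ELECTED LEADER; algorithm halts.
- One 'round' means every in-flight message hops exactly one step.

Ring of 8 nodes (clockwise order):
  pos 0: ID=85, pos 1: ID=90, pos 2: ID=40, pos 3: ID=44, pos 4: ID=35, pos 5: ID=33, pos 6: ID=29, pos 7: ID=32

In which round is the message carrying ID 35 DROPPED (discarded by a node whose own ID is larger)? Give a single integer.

Answer: 4

Derivation:
Round 1: pos1(id90) recv 85: drop; pos2(id40) recv 90: fwd; pos3(id44) recv 40: drop; pos4(id35) recv 44: fwd; pos5(id33) recv 35: fwd; pos6(id29) recv 33: fwd; pos7(id32) recv 29: drop; pos0(id85) recv 32: drop
Round 2: pos3(id44) recv 90: fwd; pos5(id33) recv 44: fwd; pos6(id29) recv 35: fwd; pos7(id32) recv 33: fwd
Round 3: pos4(id35) recv 90: fwd; pos6(id29) recv 44: fwd; pos7(id32) recv 35: fwd; pos0(id85) recv 33: drop
Round 4: pos5(id33) recv 90: fwd; pos7(id32) recv 44: fwd; pos0(id85) recv 35: drop
Round 5: pos6(id29) recv 90: fwd; pos0(id85) recv 44: drop
Round 6: pos7(id32) recv 90: fwd
Round 7: pos0(id85) recv 90: fwd
Round 8: pos1(id90) recv 90: ELECTED
Message ID 35 originates at pos 4; dropped at pos 0 in round 4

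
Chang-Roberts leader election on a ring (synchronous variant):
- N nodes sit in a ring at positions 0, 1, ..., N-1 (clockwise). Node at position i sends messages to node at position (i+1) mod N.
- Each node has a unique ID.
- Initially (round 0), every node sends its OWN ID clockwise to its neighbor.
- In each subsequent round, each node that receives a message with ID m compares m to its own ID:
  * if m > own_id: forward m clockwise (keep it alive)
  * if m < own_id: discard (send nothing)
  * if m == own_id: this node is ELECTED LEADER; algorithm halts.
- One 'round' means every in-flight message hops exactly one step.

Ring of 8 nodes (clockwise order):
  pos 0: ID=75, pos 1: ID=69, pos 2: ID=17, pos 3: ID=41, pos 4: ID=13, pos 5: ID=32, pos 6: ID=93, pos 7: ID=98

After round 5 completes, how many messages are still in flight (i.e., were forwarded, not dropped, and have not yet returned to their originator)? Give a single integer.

Round 1: pos1(id69) recv 75: fwd; pos2(id17) recv 69: fwd; pos3(id41) recv 17: drop; pos4(id13) recv 41: fwd; pos5(id32) recv 13: drop; pos6(id93) recv 32: drop; pos7(id98) recv 93: drop; pos0(id75) recv 98: fwd
Round 2: pos2(id17) recv 75: fwd; pos3(id41) recv 69: fwd; pos5(id32) recv 41: fwd; pos1(id69) recv 98: fwd
Round 3: pos3(id41) recv 75: fwd; pos4(id13) recv 69: fwd; pos6(id93) recv 41: drop; pos2(id17) recv 98: fwd
Round 4: pos4(id13) recv 75: fwd; pos5(id32) recv 69: fwd; pos3(id41) recv 98: fwd
Round 5: pos5(id32) recv 75: fwd; pos6(id93) recv 69: drop; pos4(id13) recv 98: fwd
After round 5: 2 messages still in flight

Answer: 2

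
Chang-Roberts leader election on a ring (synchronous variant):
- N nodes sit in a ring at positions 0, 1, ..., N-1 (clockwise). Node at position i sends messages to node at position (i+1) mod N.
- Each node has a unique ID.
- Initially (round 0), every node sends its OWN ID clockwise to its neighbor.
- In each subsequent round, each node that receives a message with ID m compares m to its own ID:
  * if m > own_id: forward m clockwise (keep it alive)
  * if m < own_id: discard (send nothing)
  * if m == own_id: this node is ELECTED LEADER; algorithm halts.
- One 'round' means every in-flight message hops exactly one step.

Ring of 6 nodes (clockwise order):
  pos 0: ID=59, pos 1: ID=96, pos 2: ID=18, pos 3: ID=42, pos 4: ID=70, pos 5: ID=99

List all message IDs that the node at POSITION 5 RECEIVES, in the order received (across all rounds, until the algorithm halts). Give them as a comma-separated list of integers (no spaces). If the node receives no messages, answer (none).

Round 1: pos1(id96) recv 59: drop; pos2(id18) recv 96: fwd; pos3(id42) recv 18: drop; pos4(id70) recv 42: drop; pos5(id99) recv 70: drop; pos0(id59) recv 99: fwd
Round 2: pos3(id42) recv 96: fwd; pos1(id96) recv 99: fwd
Round 3: pos4(id70) recv 96: fwd; pos2(id18) recv 99: fwd
Round 4: pos5(id99) recv 96: drop; pos3(id42) recv 99: fwd
Round 5: pos4(id70) recv 99: fwd
Round 6: pos5(id99) recv 99: ELECTED

Answer: 70,96,99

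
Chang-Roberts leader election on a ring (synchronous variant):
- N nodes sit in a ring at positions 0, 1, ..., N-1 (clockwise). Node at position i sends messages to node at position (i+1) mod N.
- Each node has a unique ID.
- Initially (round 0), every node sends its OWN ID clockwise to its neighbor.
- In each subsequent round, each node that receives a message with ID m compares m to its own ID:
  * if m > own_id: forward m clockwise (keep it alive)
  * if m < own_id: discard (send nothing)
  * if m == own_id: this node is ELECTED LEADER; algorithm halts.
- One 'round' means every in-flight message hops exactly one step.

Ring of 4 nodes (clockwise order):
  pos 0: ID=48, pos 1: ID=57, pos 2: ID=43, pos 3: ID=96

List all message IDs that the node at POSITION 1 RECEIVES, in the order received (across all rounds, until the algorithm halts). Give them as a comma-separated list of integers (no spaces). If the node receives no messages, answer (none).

Round 1: pos1(id57) recv 48: drop; pos2(id43) recv 57: fwd; pos3(id96) recv 43: drop; pos0(id48) recv 96: fwd
Round 2: pos3(id96) recv 57: drop; pos1(id57) recv 96: fwd
Round 3: pos2(id43) recv 96: fwd
Round 4: pos3(id96) recv 96: ELECTED

Answer: 48,96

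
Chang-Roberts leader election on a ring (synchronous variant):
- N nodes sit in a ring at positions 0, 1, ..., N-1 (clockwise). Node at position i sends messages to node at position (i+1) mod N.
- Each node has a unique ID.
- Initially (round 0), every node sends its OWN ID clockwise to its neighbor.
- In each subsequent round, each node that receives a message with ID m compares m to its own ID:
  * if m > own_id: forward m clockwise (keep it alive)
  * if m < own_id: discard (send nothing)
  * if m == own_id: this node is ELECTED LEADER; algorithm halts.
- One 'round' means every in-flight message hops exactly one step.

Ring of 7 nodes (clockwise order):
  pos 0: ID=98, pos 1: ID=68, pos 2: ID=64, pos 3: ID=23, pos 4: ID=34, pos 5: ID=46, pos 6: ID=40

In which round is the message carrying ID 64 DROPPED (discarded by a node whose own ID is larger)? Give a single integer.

Answer: 5

Derivation:
Round 1: pos1(id68) recv 98: fwd; pos2(id64) recv 68: fwd; pos3(id23) recv 64: fwd; pos4(id34) recv 23: drop; pos5(id46) recv 34: drop; pos6(id40) recv 46: fwd; pos0(id98) recv 40: drop
Round 2: pos2(id64) recv 98: fwd; pos3(id23) recv 68: fwd; pos4(id34) recv 64: fwd; pos0(id98) recv 46: drop
Round 3: pos3(id23) recv 98: fwd; pos4(id34) recv 68: fwd; pos5(id46) recv 64: fwd
Round 4: pos4(id34) recv 98: fwd; pos5(id46) recv 68: fwd; pos6(id40) recv 64: fwd
Round 5: pos5(id46) recv 98: fwd; pos6(id40) recv 68: fwd; pos0(id98) recv 64: drop
Round 6: pos6(id40) recv 98: fwd; pos0(id98) recv 68: drop
Round 7: pos0(id98) recv 98: ELECTED
Message ID 64 originates at pos 2; dropped at pos 0 in round 5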